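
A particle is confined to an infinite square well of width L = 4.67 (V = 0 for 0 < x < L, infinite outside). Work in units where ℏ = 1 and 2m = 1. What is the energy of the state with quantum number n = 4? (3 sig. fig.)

Requiring ψ(0) = ψ(L) = 0 quantises k = nπ/L, hence E_n = ℏ²k²/2m = n²π²ℏ²/(2mL²).
E_4 = 4² × π² / (2 × 0.5 × 4.67²) = 7.241.

E = 7.24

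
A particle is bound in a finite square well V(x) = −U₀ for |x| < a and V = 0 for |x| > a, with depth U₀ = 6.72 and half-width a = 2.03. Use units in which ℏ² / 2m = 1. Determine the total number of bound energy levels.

Define the well-strength parameter z₀ = (a/ℏ)√(2mU₀) = 2.03 × √(2·0.5·6.72) = 5.262.
The even/odd transcendental equations gain one root per π/2 in z₀, giving N = 1 + ⌊2z₀/π⌋ = 1 + ⌊3.350⌋ = 4.

N = 4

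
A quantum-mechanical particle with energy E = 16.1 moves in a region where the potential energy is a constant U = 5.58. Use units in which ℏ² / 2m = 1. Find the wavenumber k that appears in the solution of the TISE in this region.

With E > U the solution is oscillatory, ψ ∝ e^{±ikx} with k = √(2m(E − U))/ℏ.
k = √(2 × 0.5 × 10.52) = 3.243.

k = 3.24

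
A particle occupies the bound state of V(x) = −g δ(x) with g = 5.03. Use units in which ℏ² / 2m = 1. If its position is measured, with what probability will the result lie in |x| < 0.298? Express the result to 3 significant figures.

P = 0.777

The normalised bound state is ψ = √κ e^{−κ|x|} with κ = mg/ℏ² = 2.515.
P(|x| < d) = ∫_{−d}^{d} κ e^{−2κ|x|} dx = 1 − e^{−2κd} = 1 − e^{−1.499} = 0.7766.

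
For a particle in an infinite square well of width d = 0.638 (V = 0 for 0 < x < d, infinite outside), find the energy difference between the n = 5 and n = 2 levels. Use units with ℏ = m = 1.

ΔE = 255

E_n = n²π²ℏ²/(2md²), so ΔE = (5² − 2²) π²ℏ²/(2md²).
ΔE = 21 × π² / (2 × 1 × 0.638²) = 254.6.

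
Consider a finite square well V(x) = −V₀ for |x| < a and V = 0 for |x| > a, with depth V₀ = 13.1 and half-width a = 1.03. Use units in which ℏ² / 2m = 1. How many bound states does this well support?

Define the well-strength parameter z₀ = (a/ℏ)√(2mV₀) = 1.03 × √(2·0.5·13.1) = 3.728.
The even/odd transcendental equations gain one root per π/2 in z₀, giving N = 1 + ⌊2z₀/π⌋ = 1 + ⌊2.373⌋ = 3.

N = 3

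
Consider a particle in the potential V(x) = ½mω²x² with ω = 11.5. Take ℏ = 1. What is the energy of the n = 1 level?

Using E_n = (n + ½)ℏω: E_1 = 1.5 × 11.5 = 17.25.

E = 17.3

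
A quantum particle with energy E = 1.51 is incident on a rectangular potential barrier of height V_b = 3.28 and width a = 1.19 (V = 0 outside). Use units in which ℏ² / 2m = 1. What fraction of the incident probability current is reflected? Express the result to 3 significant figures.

R = 0.846

Since E < V_b the interior solution is evanescent with decay constant κ = √(2m(V_b − E))/ℏ = 1.330.
κa = 1.583, sinh(κa) = 2.333.
The exact tunnelling result is T⁻¹ = 1 + V_b² sinh²(κa) / [4E(V_b − E)] = 6.475, so T = 0.154.
R = 1 − T = 0.846.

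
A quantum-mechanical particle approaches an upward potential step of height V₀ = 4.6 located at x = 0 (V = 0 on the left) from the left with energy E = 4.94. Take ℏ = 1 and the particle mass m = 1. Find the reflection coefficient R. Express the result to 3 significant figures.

R = 0.341

On each side the TISE gives plane waves with k = √(2m(E − V))/ℏ: k₁ = √(2·1·4.94) = 3.143, k₂ = √(2·1·0.34) = 0.8246.
Continuity of ψ and ψ′ at the step yields the reflection amplitude r = (k₁ − k₂)/(k₁ + k₂) = 0.5844; thus R = |r|² = 0.3415, T = 0.6585.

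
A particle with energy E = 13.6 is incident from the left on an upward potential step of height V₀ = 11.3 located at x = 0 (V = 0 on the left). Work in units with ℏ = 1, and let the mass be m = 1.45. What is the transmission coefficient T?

The wavenumbers are k₁ = √(2mE)/ℏ = 6.280 on the left and k₂ = √(2m(E − V₀))/ℏ = 2.583 on the right.
Matching ψ and ψ′ at x = 0 gives r = (k₁ − k₂)/(k₁ + k₂), so R = r² = 0.1741 and T = 1 − R = 0.8259.

T = 0.826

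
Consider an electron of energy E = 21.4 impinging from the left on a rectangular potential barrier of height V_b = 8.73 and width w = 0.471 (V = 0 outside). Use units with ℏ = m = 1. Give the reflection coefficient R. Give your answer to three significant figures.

Above the barrier the interior wavenumber is k₂ = √(2m(E − V_b))/ℏ = 5.034, giving phase k₂w = 2.371.
Matching at both interfaces gives T⁻¹ = 1 + V_b² sin²(k₂w) / [4E(E − V_b)] = 1.034, hence T = 0.967.
R = 1 − T = 0.0330.

R = 0.0330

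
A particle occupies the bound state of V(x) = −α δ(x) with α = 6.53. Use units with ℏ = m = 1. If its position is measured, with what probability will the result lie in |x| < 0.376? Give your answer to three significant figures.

The normalised bound state is ψ = √κ e^{−κ|x|} with κ = mα/ℏ² = 6.530.
P(|x| < d) = ∫_{−d}^{d} κ e^{−2κ|x|} dx = 1 − e^{−2κd} = 1 − e^{−4.911} = 0.9926.

P = 0.993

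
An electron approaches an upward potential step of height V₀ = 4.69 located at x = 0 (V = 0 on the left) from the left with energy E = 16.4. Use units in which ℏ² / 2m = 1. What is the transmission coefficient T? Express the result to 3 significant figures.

T = 0.993

The wavenumbers are k₁ = √(2mE)/ℏ = 4.050 on the left and k₂ = √(2m(E − V₀))/ℏ = 3.422 on the right.
Continuity of ψ and ψ′ at the step yields the reflection amplitude r = (k₁ − k₂)/(k₁ + k₂) = 0.08401; thus R = |r|² = 0.007058, T = 0.9929.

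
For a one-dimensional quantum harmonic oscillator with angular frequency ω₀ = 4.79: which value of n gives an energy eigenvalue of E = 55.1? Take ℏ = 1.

n = 11

E_n = ℏω₀(n + ½) ⇒ n = E/(ℏω₀) − ½ = 55.1/4.79 − 0.5 = 11.003 → n = 11.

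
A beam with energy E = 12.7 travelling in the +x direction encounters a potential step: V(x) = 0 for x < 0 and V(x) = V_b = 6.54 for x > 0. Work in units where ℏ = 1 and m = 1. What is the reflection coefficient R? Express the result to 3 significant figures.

On each side the TISE gives plane waves with k = √(2m(E − V))/ℏ: k₁ = √(2·1·12.7) = 5.040, k₂ = √(2·1·6.16) = 3.510.
Continuity of ψ and ψ′ at the step yields the reflection amplitude r = (k₁ − k₂)/(k₁ + k₂) = 0.1789; thus R = |r|² = 0.03202, T = 0.9680.

R = 0.0320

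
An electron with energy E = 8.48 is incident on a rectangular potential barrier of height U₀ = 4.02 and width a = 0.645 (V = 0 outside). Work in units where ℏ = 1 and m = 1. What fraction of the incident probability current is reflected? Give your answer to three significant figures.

E > U₀: inside the barrier k₂ = √(2m(E − U₀))/ℏ = 2.987, k₂a = 1.926.
T = [1 + U₀² sin²(k₂a) / (4E(E − U₀))]⁻¹ = 1/1.094 = 0.914.
R = 1 − T = 0.0858.

R = 0.0858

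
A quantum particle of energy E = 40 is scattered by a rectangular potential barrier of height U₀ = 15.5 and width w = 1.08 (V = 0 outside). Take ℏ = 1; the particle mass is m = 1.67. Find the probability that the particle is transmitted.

T = 0.993

Above the barrier the interior wavenumber is k₂ = √(2m(E − U₀))/ℏ = 9.046, giving phase k₂w = 9.770.
T = [1 + U₀² sin²(k₂w) / (4E(E − U₀))]⁻¹ = 1/1.007 = 0.993.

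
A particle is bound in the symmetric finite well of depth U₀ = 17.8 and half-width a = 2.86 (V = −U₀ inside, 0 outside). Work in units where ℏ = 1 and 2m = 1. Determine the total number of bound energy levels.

Define the well-strength parameter z₀ = (a/ℏ)√(2mU₀) = 2.86 × √(2·0.5·17.8) = 12.07.
The even/odd transcendental equations gain one root per π/2 in z₀, giving N = 1 + ⌊2z₀/π⌋ = 1 + ⌊7.682⌋ = 8.

N = 8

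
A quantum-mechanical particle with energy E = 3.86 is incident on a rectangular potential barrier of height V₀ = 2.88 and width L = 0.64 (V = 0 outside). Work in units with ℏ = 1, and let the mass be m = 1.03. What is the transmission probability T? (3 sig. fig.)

Above the barrier the interior wavenumber is k₂ = √(2m(E − V₀))/ℏ = 1.421, giving phase k₂L = 0.9093.
T = [1 + V₀² sin²(k₂L) / (4E(E − V₀))]⁻¹ = 1/1.341 = 0.746.

T = 0.746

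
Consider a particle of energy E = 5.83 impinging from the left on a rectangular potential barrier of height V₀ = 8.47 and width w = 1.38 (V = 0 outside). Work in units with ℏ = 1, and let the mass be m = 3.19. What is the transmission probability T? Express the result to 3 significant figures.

Since E < V₀ the interior solution is evanescent with decay constant κ = √(2m(V₀ − E))/ℏ = 4.104.
κw = 5.664, sinh(κw) = 144.1.
The exact tunnelling result is T⁻¹ = 1 + V₀² sinh²(κw) / [4E(V₀ − E)] = 24190, so T = 0.0000413.

T = 0.0000413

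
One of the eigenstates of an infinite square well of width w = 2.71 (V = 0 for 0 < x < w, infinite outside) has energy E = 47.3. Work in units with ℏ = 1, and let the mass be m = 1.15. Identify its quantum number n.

For an infinite well E_n = n²π²ℏ²/(2mw²), so n = (w/πℏ)√(2mE).
n = (2.71/π) × √(2 × 1.15 × 47.3) = 8.997 → n = 9.

n = 9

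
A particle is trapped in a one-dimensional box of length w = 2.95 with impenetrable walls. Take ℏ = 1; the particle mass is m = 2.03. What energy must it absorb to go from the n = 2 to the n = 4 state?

ΔE = 3.35

E_n = n²π²ℏ²/(2mw²), so ΔE = (4² − 2²) π²ℏ²/(2mw²).
ΔE = 12 × π² / (2 × 2.03 × 2.95²) = 3.352.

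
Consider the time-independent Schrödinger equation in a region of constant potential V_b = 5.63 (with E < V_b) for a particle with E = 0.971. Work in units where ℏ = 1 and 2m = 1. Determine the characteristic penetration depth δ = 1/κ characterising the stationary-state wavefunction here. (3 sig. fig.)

Since E < V_b the TISE in this region is ψ'' = κ²ψ with κ = √(2m(V_b − E))/ℏ.
κ = √(2 × 0.5 × 4.659) = 2.158. The penetration depth is δ = 1/κ = 0.463.

δ = 0.463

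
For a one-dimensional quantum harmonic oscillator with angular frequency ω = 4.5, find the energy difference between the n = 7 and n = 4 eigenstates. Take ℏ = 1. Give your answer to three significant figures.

E_n = ℏω(n + ½), so ΔE = (7 − 4) ℏω = 3 × 4.5 = 13.50.

ΔE = 13.5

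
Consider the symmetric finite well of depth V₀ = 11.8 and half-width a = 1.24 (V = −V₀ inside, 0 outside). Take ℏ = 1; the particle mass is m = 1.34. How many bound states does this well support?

N = 5

Define the well-strength parameter z₀ = (a/ℏ)√(2mV₀) = 1.24 × √(2·1.34·11.8) = 6.973.
The even/odd transcendental equations gain one root per π/2 in z₀, giving N = 1 + ⌊2z₀/π⌋ = 1 + ⌊4.439⌋ = 5.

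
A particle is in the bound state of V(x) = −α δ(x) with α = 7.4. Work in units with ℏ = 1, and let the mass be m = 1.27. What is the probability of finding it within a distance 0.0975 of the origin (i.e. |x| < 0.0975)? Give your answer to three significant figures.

The normalised bound state is ψ = √κ e^{−κ|x|} with κ = mα/ℏ² = 9.398.
P(|x| < d) = ∫_{−d}^{d} κ e^{−2κ|x|} dx = 1 − e^{−2κd} = 1 − e^{−1.833} = 0.8400.

P = 0.840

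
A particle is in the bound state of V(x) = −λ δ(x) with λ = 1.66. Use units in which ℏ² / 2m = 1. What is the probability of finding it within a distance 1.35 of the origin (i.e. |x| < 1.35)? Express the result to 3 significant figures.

P = 0.894

The normalised bound state is ψ = √κ e^{−κ|x|} with κ = mλ/ℏ² = 0.8300.
P(|x| < d) = ∫_{−d}^{d} κ e^{−2κ|x|} dx = 1 − e^{−2κd} = 1 − e^{−2.241} = 0.8936.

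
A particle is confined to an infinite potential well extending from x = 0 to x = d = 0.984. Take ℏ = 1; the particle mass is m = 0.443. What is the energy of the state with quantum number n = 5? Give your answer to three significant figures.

E = 288

The infinite-well eigenfunctions ψ_n = √(2/d) sin(nπx/d) vanish at both walls, giving E_n = n²π²ℏ²/(2md²).
E_5 = 5² × π² / (2 × 0.443 × 0.984²) = 287.6.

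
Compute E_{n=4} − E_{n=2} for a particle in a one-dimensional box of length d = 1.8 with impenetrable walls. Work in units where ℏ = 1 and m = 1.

E_n = n²π²ℏ²/(2md²), so ΔE = (4² − 2²) π²ℏ²/(2md²).
ΔE = 12 × π² / (2 × 1 × 1.8²) = 18.28.

ΔE = 18.3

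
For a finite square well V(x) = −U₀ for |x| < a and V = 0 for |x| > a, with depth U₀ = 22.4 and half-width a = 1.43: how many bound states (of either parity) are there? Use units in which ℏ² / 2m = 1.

Define the well-strength parameter z₀ = (a/ℏ)√(2mU₀) = 1.43 × √(2·0.5·22.4) = 6.768.
A new bound state (alternating even/odd) appears each time z₀ passes a multiple of π/2, so N = ⌊2z₀/π⌋ + 1 = ⌊4.309⌋ + 1 = 5.

N = 5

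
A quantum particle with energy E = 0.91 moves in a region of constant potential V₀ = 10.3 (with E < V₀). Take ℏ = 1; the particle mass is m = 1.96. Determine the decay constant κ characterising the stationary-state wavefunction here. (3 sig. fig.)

κ = 6.07

Since E < V₀ the TISE in this region is ψ'' = κ²ψ with κ = √(2m(V₀ − E))/ℏ.
κ = √(2 × 1.96 × 9.39) = 6.067.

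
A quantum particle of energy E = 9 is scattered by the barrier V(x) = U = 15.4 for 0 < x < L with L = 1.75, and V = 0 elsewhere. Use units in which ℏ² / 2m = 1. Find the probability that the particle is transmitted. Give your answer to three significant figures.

E < U: inside the barrier ψ ∝ e^{±κx} with κ = √(2m(U − E))/ℏ = 2.530.
κL = 4.427, sinh(κL) = 41.84.
Matching ψ, ψ′ at both faces gives T = [1 + U² sinh²(κL) / (4E(U − E))]⁻¹ = 1/1803 = 0.000555.

T = 0.000555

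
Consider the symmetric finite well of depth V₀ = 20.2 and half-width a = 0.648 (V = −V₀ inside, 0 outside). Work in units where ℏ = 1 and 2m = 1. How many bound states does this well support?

N = 2

The dimensionless depth is z₀ = a√(2mV₀)/ℏ = 0.648 × √(20.20) = 2.912.
The even/odd transcendental equations gain one root per π/2 in z₀, giving N = 1 + ⌊2z₀/π⌋ = 1 + ⌊1.854⌋ = 2.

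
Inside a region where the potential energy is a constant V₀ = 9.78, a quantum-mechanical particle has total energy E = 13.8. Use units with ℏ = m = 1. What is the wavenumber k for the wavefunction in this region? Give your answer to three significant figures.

With E > V₀ the solution is oscillatory, ψ ∝ e^{±ikx} with k = √(2m(E − V₀))/ℏ.
k = √(2 × 1 × 4.02) = 2.835.

k = 2.84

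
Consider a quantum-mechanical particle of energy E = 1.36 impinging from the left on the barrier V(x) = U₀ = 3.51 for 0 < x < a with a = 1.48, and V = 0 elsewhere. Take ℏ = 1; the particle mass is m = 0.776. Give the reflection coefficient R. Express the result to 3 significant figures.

R = 0.983

Since E < U₀ the interior solution is evanescent with decay constant κ = √(2m(U₀ − E))/ℏ = 1.827.
κa = 2.704, sinh(κa) = 7.432.
Matching ψ, ψ′ at both faces gives T = [1 + U₀² sinh²(κa) / (4E(U₀ − E))]⁻¹ = 1/59.19 = 0.0169.
R = 1 − T = 0.983.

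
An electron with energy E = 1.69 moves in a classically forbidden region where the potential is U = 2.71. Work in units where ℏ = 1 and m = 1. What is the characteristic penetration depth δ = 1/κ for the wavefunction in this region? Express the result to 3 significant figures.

δ = 0.700

Since E < U the TISE in this region is ψ'' = κ²ψ with κ = √(2m(U − E))/ℏ.
κ = √(2 × 1 × 1.02) = 1.428. The penetration depth is δ = 1/κ = 0.700.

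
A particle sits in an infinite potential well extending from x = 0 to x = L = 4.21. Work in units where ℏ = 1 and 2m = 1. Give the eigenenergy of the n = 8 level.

The infinite-well eigenfunctions ψ_n = √(2/L) sin(nπx/L) vanish at both walls, giving E_n = n²π²ℏ²/(2mL²).
E_8 = 8² × π² / (2 × 0.5 × 4.21²) = 35.64.

E = 35.6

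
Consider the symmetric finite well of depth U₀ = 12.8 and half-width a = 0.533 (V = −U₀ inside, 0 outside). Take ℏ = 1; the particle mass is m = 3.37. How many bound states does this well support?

Define the well-strength parameter z₀ = (a/ℏ)√(2mU₀) = 0.533 × √(2·3.37·12.8) = 4.951.
A new bound state (alternating even/odd) appears each time z₀ passes a multiple of π/2, so N = ⌊2z₀/π⌋ + 1 = ⌊3.152⌋ + 1 = 4.

N = 4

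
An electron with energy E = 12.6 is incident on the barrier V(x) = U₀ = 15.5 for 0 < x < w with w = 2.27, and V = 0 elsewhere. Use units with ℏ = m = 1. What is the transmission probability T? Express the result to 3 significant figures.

Since E < U₀ the interior solution is evanescent with decay constant κ = √(2m(U₀ − E))/ℏ = 2.408.
κw = 5.467, sinh(κw) = 118.4.
The exact tunnelling result is T⁻¹ = 1 + U₀² sinh²(κw) / [4E(U₀ − E)] = 23030, so T = 0.0000434.

T = 0.0000434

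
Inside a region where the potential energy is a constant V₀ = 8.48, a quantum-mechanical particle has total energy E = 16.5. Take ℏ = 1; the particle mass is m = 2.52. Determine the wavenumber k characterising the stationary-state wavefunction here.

With E > V₀ the solution is oscillatory, ψ ∝ e^{±ikx} with k = √(2m(E − V₀))/ℏ.
k = √(2 × 2.52 × 8.02) = 6.358.

k = 6.36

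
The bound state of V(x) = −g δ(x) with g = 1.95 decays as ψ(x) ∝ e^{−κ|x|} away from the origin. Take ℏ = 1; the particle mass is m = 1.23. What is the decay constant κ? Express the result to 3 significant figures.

κ = 2.40

Integrate −(ℏ²/2m)ψ'' − gδ(x)ψ = Eψ from −ε to +ε: the ψ'' term gives ψ'(0⁺) − ψ'(0⁻) and the δ term gives −(2mg/ℏ²)ψ(0).
With ψ ∝ e^{−κ|x|} this yields −2κ = −2mg/ℏ², so κ = mg/ℏ² = 2.399.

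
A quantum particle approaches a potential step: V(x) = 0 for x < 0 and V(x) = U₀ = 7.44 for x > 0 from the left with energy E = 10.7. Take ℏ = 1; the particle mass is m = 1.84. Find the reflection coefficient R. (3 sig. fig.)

The wavenumbers are k₁ = √(2mE)/ℏ = 6.275 on the left and k₂ = √(2m(E − U₀))/ℏ = 3.464 on the right.
Continuity of ψ and ψ′ at the step yields the reflection amplitude r = (k₁ − k₂)/(k₁ + k₂) = 0.2887; thus R = |r|² = 0.08334, T = 0.9167.

R = 0.0833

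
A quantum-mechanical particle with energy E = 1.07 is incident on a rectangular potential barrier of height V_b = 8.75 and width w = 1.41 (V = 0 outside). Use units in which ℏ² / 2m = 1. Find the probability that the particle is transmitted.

T = 0.000693

Since E < V_b the interior solution is evanescent with decay constant κ = √(2m(V_b − E))/ℏ = 2.771.
κw = 3.908, sinh(κw) = 24.88.
The exact tunnelling result is T⁻¹ = 1 + V_b² sinh²(κw) / [4E(V_b − E)] = 1443, so T = 0.000693.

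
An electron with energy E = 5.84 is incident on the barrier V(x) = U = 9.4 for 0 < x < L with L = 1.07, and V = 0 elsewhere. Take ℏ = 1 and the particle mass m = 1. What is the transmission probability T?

T = 0.0124

E < U: inside the barrier ψ ∝ e^{±κx} with κ = √(2m(U − E))/ℏ = 2.668.
κL = 2.855, sinh(κL) = 8.659.
The exact tunnelling result is T⁻¹ = 1 + U² sinh²(κL) / [4E(U − E)] = 80.67, so T = 0.0124.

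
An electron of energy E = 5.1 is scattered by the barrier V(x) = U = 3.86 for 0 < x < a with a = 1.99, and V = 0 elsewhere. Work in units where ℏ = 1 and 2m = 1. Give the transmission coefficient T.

Above the barrier the interior wavenumber is k₂ = √(2m(E − U))/ℏ = 1.114, giving phase k₂a = 2.216.
T = [1 + U² sin²(k₂a) / (4E(E − U))]⁻¹ = 1/1.376 = 0.727.

T = 0.727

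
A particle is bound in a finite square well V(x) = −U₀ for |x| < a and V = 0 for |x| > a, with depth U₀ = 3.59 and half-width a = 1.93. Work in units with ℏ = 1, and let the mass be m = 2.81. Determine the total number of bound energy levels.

Define the well-strength parameter z₀ = (a/ℏ)√(2mU₀) = 1.93 × √(2·2.81·3.59) = 8.669.
A new bound state (alternating even/odd) appears each time z₀ passes a multiple of π/2, so N = ⌊2z₀/π⌋ + 1 = ⌊5.519⌋ + 1 = 6.

N = 6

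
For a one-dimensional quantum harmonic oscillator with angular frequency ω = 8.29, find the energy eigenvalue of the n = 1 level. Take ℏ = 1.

E = 12.4

Using E_n = (n + ½)ℏω: E_1 = 1.5 × 8.29 = 12.44.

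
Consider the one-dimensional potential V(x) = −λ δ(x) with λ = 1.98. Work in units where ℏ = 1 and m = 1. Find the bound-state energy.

For x ≠ 0 the bound state is ψ ∝ e^{−κ|x|}; integrating the TISE across the delta gives the cusp condition 2κ = 2mλ/ℏ², so κ = 1.980.
Then E = −ℏ²κ²/(2m) = −mλ²/(2ℏ²) = -1.960.

E = -1.96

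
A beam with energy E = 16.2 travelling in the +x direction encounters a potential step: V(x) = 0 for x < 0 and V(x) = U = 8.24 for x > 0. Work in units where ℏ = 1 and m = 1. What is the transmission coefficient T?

T = 0.969

On each side the TISE gives plane waves with k = √(2m(E − V))/ℏ: k₁ = √(2·1·16.2) = 5.692, k₂ = √(2·1·7.96) = 3.990.
Matching ψ and ψ′ at x = 0 gives r = (k₁ − k₂)/(k₁ + k₂), so R = r² = 0.03091 and T = 1 − R = 0.9691.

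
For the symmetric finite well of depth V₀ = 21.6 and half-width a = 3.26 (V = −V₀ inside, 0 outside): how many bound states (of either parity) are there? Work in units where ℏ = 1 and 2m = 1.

N = 10

Define the well-strength parameter z₀ = (a/ℏ)√(2mV₀) = 3.26 × √(2·0.5·21.6) = 15.15.
A new bound state (alternating even/odd) appears each time z₀ passes a multiple of π/2, so N = ⌊2z₀/π⌋ + 1 = ⌊9.645⌋ + 1 = 10.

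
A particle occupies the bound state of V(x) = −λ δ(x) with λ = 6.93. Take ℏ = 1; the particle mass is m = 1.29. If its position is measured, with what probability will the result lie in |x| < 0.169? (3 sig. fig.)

P = 0.951

The normalised bound state is ψ = √κ e^{−κ|x|} with κ = mλ/ℏ² = 8.940.
P(|x| < d) = ∫_{−d}^{d} κ e^{−2κ|x|} dx = 1 − e^{−2κd} = 1 − e^{−3.022} = 0.9513.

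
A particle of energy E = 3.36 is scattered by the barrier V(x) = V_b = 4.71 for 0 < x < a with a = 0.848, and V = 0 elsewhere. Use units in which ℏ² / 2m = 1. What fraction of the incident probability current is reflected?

R = 0.619

Since E < V_b the interior solution is evanescent with decay constant κ = √(2m(V_b − E))/ℏ = 1.162.
κa = 0.9853, sinh(κa) = 1.153.
Matching ψ, ψ′ at both faces gives T = [1 + V_b² sinh²(κa) / (4E(V_b − E))]⁻¹ = 1/2.624 = 0.381.
R = 1 − T = 0.619.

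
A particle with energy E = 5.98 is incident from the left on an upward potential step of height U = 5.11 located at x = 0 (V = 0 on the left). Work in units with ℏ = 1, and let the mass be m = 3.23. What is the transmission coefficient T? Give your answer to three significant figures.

The wavenumbers are k₁ = √(2mE)/ℏ = 6.215 on the left and k₂ = √(2m(E − U))/ℏ = 2.371 on the right.
Continuity of ψ and ψ′ at the step yields the reflection amplitude r = (k₁ − k₂)/(k₁ + k₂) = 0.4478; thus R = |r|² = 0.2005, T = 0.7995.

T = 0.799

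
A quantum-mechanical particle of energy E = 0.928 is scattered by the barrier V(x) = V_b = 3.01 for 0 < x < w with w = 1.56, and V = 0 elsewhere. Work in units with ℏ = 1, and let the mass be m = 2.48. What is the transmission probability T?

E < V_b: inside the barrier ψ ∝ e^{±κx} with κ = √(2m(V_b − E))/ℏ = 3.214.
κw = 5.013, sinh(κw) = 75.18.
The exact tunnelling result is T⁻¹ = 1 + V_b² sinh²(κw) / [4E(V_b − E)] = 6627, so T = 0.000151.

T = 0.000151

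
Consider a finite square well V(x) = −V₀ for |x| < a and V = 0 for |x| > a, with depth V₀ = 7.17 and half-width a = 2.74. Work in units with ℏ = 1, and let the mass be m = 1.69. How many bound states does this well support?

The dimensionless depth is z₀ = a√(2mV₀)/ℏ = 2.74 × √(24.23) = 13.49.
A new bound state (alternating even/odd) appears each time z₀ passes a multiple of π/2, so N = ⌊2z₀/π⌋ + 1 = ⌊8.587⌋ + 1 = 9.

N = 9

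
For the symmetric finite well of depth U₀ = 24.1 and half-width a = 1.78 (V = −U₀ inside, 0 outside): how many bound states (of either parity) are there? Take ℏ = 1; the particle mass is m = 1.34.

The dimensionless depth is z₀ = a√(2mU₀)/ℏ = 1.78 × √(64.59) = 14.31.
The even/odd transcendental equations gain one root per π/2 in z₀, giving N = 1 + ⌊2z₀/π⌋ = 1 + ⌊9.107⌋ = 10.

N = 10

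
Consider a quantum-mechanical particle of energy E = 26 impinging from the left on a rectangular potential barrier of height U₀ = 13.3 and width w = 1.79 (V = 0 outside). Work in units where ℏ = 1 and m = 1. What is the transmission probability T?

Above the barrier the interior wavenumber is k₂ = √(2m(E − U₀))/ℏ = 5.040, giving phase k₂w = 9.021.
T = [1 + U₀² sin²(k₂w) / (4E(E − U₀))]⁻¹ = 1/1.021 = 0.980.

T = 0.980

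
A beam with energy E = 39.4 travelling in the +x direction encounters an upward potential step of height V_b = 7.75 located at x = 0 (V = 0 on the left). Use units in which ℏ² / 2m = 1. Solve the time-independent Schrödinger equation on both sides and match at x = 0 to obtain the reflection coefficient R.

R = 0.00299

The wavenumbers are k₁ = √(2mE)/ℏ = 6.277 on the left and k₂ = √(2m(E − V_b))/ℏ = 5.626 on the right.
Matching ψ and ψ′ at x = 0 gives r = (k₁ − k₂)/(k₁ + k₂), so R = r² = 0.002992 and T = 1 − R = 0.9970.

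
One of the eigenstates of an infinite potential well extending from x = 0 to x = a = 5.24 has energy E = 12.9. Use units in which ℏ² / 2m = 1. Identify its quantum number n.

n = 6

From E_n = n²π²ℏ²/(2ma²) invert to n = √(2ma²E)/(πℏ).
n = (5.24/π) × √(2 × 0.5 × 12.9) = 5.991 → n = 6.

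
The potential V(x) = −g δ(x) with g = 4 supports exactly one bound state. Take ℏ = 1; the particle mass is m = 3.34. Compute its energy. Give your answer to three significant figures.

E = -26.7

For x ≠ 0 the bound state is ψ ∝ e^{−κ|x|}; integrating the TISE across the delta gives the cusp condition 2κ = 2mg/ℏ², so κ = 13.36.
Then E = −ℏ²κ²/(2m) = −mg²/(2ℏ²) = -26.72.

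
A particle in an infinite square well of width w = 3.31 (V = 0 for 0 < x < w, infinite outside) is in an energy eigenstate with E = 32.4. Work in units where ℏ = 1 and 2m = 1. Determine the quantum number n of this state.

For an infinite well E_n = n²π²ℏ²/(2mw²), so n = (w/πℏ)√(2mE).
n = (3.31/π) × √(2 × 0.5 × 32.4) = 5.997 → n = 6.

n = 6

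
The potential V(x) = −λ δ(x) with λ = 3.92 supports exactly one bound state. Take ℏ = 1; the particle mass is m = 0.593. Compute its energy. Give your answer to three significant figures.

E = -4.56

The bound state is ψ(x) = √κ e^{−κ|x|}. The derivative jump ψ'(0⁺) − ψ'(0⁻) = −(2mλ/ℏ²)ψ(0) fixes κ = mλ/ℏ² = 2.325.
Then E = −ℏ²κ²/(2m) = −mλ²/(2ℏ²) = -4.556.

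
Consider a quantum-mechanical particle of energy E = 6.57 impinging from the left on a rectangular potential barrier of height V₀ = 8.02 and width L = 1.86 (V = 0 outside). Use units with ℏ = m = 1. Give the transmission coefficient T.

T = 0.00420

E < V₀: inside the barrier ψ ∝ e^{±κx} with κ = √(2m(V₀ − E))/ℏ = 1.703.
κL = 3.167, sinh(κL) = 11.85.
Matching ψ, ψ′ at both faces gives T = [1 + V₀² sinh²(κL) / (4E(V₀ − E))]⁻¹ = 1/238.1 = 0.00420.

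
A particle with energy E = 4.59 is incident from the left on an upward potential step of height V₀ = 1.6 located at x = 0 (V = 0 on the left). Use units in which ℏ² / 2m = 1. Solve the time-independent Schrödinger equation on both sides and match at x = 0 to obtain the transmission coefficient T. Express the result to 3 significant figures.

On each side the TISE gives plane waves with k = √(2m(E − V))/ℏ: k₁ = √(2·½·4.59) = 2.142, k₂ = √(2·½·2.99) = 1.729.
Continuity of ψ and ψ′ at the step yields the reflection amplitude r = (k₁ − k₂)/(k₁ + k₂) = 0.1067; thus R = |r|² = 0.01139, T = 0.9886.

T = 0.989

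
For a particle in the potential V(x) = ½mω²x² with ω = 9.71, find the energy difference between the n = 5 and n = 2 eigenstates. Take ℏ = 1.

E_n = ℏω(n + ½), so ΔE = (5 − 2) ℏω = 3 × 9.71 = 29.13.

ΔE = 29.1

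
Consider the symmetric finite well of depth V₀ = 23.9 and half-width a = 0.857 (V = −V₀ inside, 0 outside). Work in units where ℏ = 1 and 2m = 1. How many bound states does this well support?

N = 3

The dimensionless depth is z₀ = a√(2mV₀)/ℏ = 0.857 × √(23.90) = 4.190.
A new bound state (alternating even/odd) appears each time z₀ passes a multiple of π/2, so N = ⌊2z₀/π⌋ + 1 = ⌊2.667⌋ + 1 = 3.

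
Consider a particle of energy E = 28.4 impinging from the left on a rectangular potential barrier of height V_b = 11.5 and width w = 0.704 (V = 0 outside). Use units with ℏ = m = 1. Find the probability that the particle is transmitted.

T = 0.956

Above the barrier the interior wavenumber is k₂ = √(2m(E − V_b))/ℏ = 5.814, giving phase k₂w = 4.093.
T = [1 + V_b² sin²(k₂w) / (4E(E − V_b))]⁻¹ = 1/1.046 = 0.956.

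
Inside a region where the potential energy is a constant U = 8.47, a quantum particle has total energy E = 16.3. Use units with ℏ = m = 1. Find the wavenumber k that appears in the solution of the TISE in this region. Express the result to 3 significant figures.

k = 3.96

With E > U the solution is oscillatory, ψ ∝ e^{±ikx} with k = √(2m(E − U))/ℏ.
k = √(2 × 1 × 7.83) = 3.957.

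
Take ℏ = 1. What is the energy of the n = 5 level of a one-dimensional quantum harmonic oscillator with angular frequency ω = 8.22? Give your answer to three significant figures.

The oscillator eigenvalues are E_n = ℏω(n + ½), so E_5 = 8.22 × 5.5 = 45.21.

E = 45.2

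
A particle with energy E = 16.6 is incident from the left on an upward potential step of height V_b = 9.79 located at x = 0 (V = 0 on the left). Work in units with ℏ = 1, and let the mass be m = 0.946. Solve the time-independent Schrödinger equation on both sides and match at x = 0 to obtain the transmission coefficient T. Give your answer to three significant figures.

T = 0.952

On each side the TISE gives plane waves with k = √(2m(E − V))/ℏ: k₁ = √(2·0.946·16.6) = 5.604, k₂ = √(2·0.946·6.81) = 3.590.
Continuity of ψ and ψ′ at the step yields the reflection amplitude r = (k₁ − k₂)/(k₁ + k₂) = 0.2191; thus R = |r|² = 0.04802, T = 0.9520.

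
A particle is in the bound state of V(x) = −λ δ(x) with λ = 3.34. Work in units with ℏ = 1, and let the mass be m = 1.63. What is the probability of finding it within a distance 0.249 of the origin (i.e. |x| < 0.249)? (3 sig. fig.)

P = 0.934

The normalised bound state is ψ = √κ e^{−κ|x|} with κ = mλ/ℏ² = 5.444.
P(|x| < d) = ∫_{−d}^{d} κ e^{−2κ|x|} dx = 1 − e^{−2κd} = 1 − e^{−2.711} = 0.9335.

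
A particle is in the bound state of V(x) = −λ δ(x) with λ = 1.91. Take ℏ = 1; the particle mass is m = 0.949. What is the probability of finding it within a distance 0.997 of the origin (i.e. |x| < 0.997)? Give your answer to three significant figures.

P = 0.973

The normalised bound state is ψ = √κ e^{−κ|x|} with κ = mλ/ℏ² = 1.813.
P(|x| < d) = ∫_{−d}^{d} κ e^{−2κ|x|} dx = 1 − e^{−2κd} = 1 − e^{−3.614} = 0.9731.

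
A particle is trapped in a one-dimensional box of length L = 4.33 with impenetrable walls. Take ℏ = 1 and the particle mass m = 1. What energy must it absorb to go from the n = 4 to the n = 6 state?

ΔE = 5.26

E_n = n²π²ℏ²/(2mL²), so ΔE = (6² − 4²) π²ℏ²/(2mL²).
ΔE = 20 × π² / (2 × 1 × 4.33²) = 5.264.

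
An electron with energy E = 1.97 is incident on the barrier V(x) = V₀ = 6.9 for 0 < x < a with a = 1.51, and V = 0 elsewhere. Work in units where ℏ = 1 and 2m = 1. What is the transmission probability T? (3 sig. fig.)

E < V₀: inside the barrier ψ ∝ e^{±κx} with κ = √(2m(V₀ − E))/ℏ = 2.220.
κa = 3.353, sinh(κa) = 14.27.
Matching ψ, ψ′ at both faces gives T = [1 + V₀² sinh²(κa) / (4E(V₀ − E))]⁻¹ = 1/250.7 = 0.00399.

T = 0.00399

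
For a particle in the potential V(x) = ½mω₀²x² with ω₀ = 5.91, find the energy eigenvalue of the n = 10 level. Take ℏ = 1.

E = 62.1

The oscillator eigenvalues are E_n = ℏω₀(n + ½), so E_10 = 5.91 × 10.5 = 62.06.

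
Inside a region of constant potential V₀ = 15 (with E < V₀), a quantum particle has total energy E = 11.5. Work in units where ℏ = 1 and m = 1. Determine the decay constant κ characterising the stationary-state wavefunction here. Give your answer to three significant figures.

κ = 2.65

Since E < V₀ the TISE in this region is ψ'' = κ²ψ with κ = √(2m(V₀ − E))/ℏ.
κ = √(2 × 1 × 3.5) = 2.646.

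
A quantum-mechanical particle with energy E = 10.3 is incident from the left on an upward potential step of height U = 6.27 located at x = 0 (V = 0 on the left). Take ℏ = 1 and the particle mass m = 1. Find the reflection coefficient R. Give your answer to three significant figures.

R = 0.0531

On each side the TISE gives plane waves with k = √(2m(E − V))/ℏ: k₁ = √(2·1·10.3) = 4.539, k₂ = √(2·1·4.03) = 2.839.
Matching ψ and ψ′ at x = 0 gives r = (k₁ − k₂)/(k₁ + k₂), so R = r² = 0.05308 and T = 1 − R = 0.9469.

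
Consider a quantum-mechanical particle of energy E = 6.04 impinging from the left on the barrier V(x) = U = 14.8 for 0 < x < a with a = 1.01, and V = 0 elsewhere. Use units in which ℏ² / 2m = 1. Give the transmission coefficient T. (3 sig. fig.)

T = 0.00974

E < U: inside the barrier ψ ∝ e^{±κx} with κ = √(2m(U − E))/ℏ = 2.960.
κa = 2.989, sinh(κa) = 9.911.
Matching ψ, ψ′ at both faces gives T = [1 + U² sinh²(κa) / (4E(U − E))]⁻¹ = 1/102.7 = 0.00974.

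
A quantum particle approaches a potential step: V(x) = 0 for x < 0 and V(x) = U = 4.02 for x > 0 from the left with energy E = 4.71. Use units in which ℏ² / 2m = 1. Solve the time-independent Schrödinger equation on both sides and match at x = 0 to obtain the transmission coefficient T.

On each side the TISE gives plane waves with k = √(2m(E − V))/ℏ: k₁ = √(2·½·4.71) = 2.170, k₂ = √(2·½·0.69) = 0.8307.
Continuity of ψ and ψ′ at the step yields the reflection amplitude r = (k₁ − k₂)/(k₁ + k₂) = 0.4464; thus R = |r|² = 0.1993, T = 0.8007.

T = 0.801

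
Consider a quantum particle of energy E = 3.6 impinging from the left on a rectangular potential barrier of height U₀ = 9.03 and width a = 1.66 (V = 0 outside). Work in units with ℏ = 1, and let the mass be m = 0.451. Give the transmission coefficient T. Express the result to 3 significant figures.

T = 0.00247

Since E < U₀ the interior solution is evanescent with decay constant κ = √(2m(U₀ − E))/ℏ = 2.213.
κa = 3.674, sinh(κa) = 19.69.
The exact tunnelling result is T⁻¹ = 1 + U₀² sinh²(κa) / [4E(U₀ − E)] = 405.2, so T = 0.00247.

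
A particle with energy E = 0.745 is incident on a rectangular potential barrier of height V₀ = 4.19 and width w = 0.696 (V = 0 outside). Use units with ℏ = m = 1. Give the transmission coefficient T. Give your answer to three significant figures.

E < V₀: inside the barrier ψ ∝ e^{±κx} with κ = √(2m(V₀ − E))/ℏ = 2.625.
κw = 1.827, sinh(κw) = 3.027.
The exact tunnelling result is T⁻¹ = 1 + V₀² sinh²(κw) / [4E(V₀ − E)] = 16.67, so T = 0.0600.

T = 0.0600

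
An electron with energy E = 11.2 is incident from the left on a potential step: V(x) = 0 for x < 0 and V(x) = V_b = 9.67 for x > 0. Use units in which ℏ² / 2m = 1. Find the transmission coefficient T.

T = 0.788

The wavenumbers are k₁ = √(2mE)/ℏ = 3.347 on the left and k₂ = √(2m(E − V_b))/ℏ = 1.237 on the right.
Continuity of ψ and ψ′ at the step yields the reflection amplitude r = (k₁ − k₂)/(k₁ + k₂) = 0.4603; thus R = |r|² = 0.2119, T = 0.7881.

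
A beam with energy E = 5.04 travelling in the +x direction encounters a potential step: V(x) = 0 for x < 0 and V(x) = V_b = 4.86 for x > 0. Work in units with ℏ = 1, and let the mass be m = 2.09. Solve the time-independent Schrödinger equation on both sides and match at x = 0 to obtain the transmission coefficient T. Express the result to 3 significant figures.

T = 0.535

On each side the TISE gives plane waves with k = √(2m(E − V))/ℏ: k₁ = √(2·2.09·5.04) = 4.590, k₂ = √(2·2.09·0.18) = 0.8674.
Continuity of ψ and ψ′ at the step yields the reflection amplitude r = (k₁ − k₂)/(k₁ + k₂) = 0.6821; thus R = |r|² = 0.4653, T = 0.5347.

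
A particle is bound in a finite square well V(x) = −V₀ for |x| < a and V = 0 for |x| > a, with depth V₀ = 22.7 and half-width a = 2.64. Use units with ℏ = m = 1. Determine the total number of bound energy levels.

The dimensionless depth is z₀ = a√(2mV₀)/ℏ = 2.64 × √(45.40) = 17.79.
A new bound state (alternating even/odd) appears each time z₀ passes a multiple of π/2, so N = ⌊2z₀/π⌋ + 1 = ⌊11.32⌋ + 1 = 12.

N = 12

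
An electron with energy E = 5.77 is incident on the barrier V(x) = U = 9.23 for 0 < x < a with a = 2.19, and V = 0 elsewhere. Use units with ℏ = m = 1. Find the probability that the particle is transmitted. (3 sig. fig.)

T = 0.0000372

Since E < U the interior solution is evanescent with decay constant κ = √(2m(U − E))/ℏ = 2.631.
κa = 5.761, sinh(κa) = 158.8.
Matching ψ, ψ′ at both faces gives T = [1 + U² sinh²(κa) / (4E(U − E))]⁻¹ = 1/26910 = 0.0000372.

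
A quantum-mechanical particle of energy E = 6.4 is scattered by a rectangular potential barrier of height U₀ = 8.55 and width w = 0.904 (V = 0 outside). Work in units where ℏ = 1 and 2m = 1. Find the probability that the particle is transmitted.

T = 0.197

Since E < U₀ the interior solution is evanescent with decay constant κ = √(2m(U₀ − E))/ℏ = 1.466.
κw = 1.326, sinh(κw) = 1.749.
Matching ψ, ψ′ at both faces gives T = [1 + U₀² sinh²(κw) / (4E(U₀ − E))]⁻¹ = 1/5.064 = 0.197.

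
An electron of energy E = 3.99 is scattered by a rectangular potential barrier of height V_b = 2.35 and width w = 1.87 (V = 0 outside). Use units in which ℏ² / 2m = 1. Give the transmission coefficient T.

Above the barrier the interior wavenumber is k₂ = √(2m(E − V_b))/ℏ = 1.281, giving phase k₂w = 2.395.
Matching at both interfaces gives T⁻¹ = 1 + V_b² sin²(k₂w) / [4E(E − V_b)] = 1.097, hence T = 0.911.

T = 0.911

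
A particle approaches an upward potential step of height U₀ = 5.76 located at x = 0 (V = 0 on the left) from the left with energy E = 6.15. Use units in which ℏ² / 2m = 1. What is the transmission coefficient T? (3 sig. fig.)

The wavenumbers are k₁ = √(2mE)/ℏ = 2.480 on the left and k₂ = √(2m(E − U₀))/ℏ = 0.6245 on the right.
Continuity of ψ and ψ′ at the step yields the reflection amplitude r = (k₁ − k₂)/(k₁ + k₂) = 0.5977; thus R = |r|² = 0.3572, T = 0.6428.

T = 0.643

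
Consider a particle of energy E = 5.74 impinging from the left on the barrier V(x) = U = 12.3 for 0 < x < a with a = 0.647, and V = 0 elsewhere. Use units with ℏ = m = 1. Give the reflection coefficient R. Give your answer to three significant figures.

E < U: inside the barrier ψ ∝ e^{±κx} with κ = √(2m(U − E))/ℏ = 3.622.
κa = 2.344, sinh(κa) = 5.161.
The exact tunnelling result is T⁻¹ = 1 + U² sinh²(κa) / [4E(U − E)] = 27.75, so T = 0.0360.
R = 1 − T = 0.964.

R = 0.964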